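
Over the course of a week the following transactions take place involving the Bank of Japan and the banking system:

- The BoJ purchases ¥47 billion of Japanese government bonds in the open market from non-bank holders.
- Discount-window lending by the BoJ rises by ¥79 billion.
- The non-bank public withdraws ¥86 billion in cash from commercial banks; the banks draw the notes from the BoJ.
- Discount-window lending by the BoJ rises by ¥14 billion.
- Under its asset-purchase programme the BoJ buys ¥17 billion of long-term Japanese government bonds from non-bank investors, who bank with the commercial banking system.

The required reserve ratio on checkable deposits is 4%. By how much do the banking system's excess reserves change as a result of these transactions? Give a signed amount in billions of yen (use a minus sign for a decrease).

+¥71.88 billion

Asset purchase (from non-banks) ¥47 billion: reserves +¥47B, deposits +¥47B.
Discount-window loan ¥79 billion: reserves +¥79B, deposits 0.
Currency withdrawal ¥86 billion: reserves −¥86B, deposits −¥86B.
Discount-window loan ¥14 billion: reserves +¥14B, deposits 0.
Asset purchase (from non-banks) ¥17 billion: reserves +¥17B, deposits +¥17B.
Totals: Δreserves = +¥71B, Δdeposits = −¥22B.
Δrequired reserves = 4% × −¥22B = −¥0.88B.
Δexcess reserves = Δreserves − Δrequired = +¥71B − (−¥0.88B) = +¥71.88 billion.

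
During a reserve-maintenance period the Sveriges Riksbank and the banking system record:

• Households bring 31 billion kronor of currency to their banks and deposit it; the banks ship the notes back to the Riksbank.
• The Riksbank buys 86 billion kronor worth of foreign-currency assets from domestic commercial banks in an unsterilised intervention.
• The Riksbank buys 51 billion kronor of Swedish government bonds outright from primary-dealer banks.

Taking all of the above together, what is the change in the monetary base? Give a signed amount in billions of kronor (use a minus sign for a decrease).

+137 billion

Currency deposit 31 billion kronor: just a shift between currency and reserves — both are base money → 0.
FX purchase 86 billion kronor: Riksbank balance sheet expands → +86B.
OMO purchase (from banks) 51 billion kronor: Riksbank balance sheet expands → +51B.
Net: 0 + 86 + 51 = +137 billion.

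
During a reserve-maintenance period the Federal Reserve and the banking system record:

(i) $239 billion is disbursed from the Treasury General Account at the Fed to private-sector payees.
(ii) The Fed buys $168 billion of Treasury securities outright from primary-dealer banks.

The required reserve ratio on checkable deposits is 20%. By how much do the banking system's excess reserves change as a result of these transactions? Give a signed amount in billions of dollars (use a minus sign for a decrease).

Government spending $239 billion: reserves +$239B, deposits +$239B.
OMO purchase (from banks) $168 billion: reserves +$168B, deposits 0.
Totals: Δreserves = +$407B, Δdeposits = +$239B.
Δrequired reserves = 20% × +$239B = +$47.8B.
Δexcess reserves = Δreserves − Δrequired = +$407B − (+$47.8B) = +$359.2 billion.

+$359.2 billion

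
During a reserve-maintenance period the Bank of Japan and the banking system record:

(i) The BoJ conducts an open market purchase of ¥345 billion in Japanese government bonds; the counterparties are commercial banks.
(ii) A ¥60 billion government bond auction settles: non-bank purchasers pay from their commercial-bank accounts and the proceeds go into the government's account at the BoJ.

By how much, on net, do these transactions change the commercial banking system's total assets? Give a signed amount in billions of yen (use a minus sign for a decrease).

OMO purchase (from banks) ¥345 billion: just an asset swap on bank balance sheets → 0.
Government account inflow ¥60 billion: bank balance sheets shrink → −¥60B.
Net: 0 − 60 = -¥60 billion.

-¥60 billion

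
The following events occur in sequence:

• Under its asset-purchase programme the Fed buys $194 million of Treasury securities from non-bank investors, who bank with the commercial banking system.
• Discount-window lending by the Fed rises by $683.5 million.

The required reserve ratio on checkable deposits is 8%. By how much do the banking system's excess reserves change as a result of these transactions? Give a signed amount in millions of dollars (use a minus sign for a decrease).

Asset purchase (from non-banks) $194 million: reserves +$194M, deposits +$194M.
Discount-window loan $683.5 million: reserves +$683.5M, deposits 0.
Totals: Δreserves = +$877.5M, Δdeposits = +$194M.
Δrequired reserves = 8% × +$194M = +$15.52M.
Δexcess reserves = Δreserves − Δrequired = +$877.5M − (+$15.52M) = +$861.98 million.

+$861.98 million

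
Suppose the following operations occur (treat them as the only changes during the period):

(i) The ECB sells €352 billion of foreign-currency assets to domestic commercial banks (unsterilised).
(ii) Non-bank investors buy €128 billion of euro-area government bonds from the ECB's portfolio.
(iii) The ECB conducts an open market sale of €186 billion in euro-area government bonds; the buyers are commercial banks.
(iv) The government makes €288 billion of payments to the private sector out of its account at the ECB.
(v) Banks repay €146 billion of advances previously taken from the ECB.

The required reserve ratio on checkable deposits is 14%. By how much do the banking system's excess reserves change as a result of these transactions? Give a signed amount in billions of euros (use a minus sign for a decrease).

-€546.4 billion

FX sale €352 billion: reserves −€352B, deposits 0.
Asset sale (to non-banks) €128 billion: reserves −€128B, deposits −€128B.
OMO sale (to banks) €186 billion: reserves −€186B, deposits 0.
Government spending €288 billion: reserves +€288B, deposits +€288B.
Discount-window repayment €146 billion: reserves −€146B, deposits 0.
Totals: Δreserves = −€524B, Δdeposits = +€160B.
Δrequired reserves = 14% × +€160B = +€22.4B.
Δexcess reserves = Δreserves − Δrequired = −€524B − (+€22.4B) = -€546.4 billion.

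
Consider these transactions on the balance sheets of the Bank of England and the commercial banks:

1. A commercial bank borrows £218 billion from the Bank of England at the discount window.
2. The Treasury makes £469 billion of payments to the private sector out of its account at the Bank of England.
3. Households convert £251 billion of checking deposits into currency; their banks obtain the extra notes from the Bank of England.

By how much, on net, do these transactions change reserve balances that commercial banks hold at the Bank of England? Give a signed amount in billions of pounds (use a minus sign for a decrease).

+£436 billion

Bank of England balance sheet:
  Assets:      Loans to banks +£218B
  Liabilities: Bank reserves +£436B, Currency in circulation +£251B, Government deposits −£469B
So the change in reserve balances that commercial banks hold at the Bank of England is +£436 billion.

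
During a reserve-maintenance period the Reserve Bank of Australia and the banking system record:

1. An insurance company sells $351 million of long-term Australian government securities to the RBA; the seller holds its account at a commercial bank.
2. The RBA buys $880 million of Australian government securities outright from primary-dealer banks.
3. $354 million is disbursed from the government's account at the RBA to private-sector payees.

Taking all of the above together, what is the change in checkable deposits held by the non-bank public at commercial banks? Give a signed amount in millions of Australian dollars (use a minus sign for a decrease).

+$705 million

Asset purchase (from non-banks) $351 million: non-bank counterparties' bank balances rise → +$351M.
OMO purchase (from banks) $880 million: the counterparty is a bank, so public deposits are unchanged → 0.
Government spending $354 million: non-bank counterparties' bank balances rise → +$354M.
Net: 351 + 0 + 354 = +$705 million.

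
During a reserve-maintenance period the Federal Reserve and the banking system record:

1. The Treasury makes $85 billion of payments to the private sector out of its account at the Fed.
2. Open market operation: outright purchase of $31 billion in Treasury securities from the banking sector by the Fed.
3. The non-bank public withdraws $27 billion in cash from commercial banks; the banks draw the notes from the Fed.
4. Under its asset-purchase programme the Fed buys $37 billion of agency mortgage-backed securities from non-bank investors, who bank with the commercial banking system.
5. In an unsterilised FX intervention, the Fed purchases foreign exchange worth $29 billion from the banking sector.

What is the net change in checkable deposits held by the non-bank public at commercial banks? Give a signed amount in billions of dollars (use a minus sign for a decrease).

+$95 billion

Fed balance sheet:
  Assets:      Securities +$68B, Foreign assets +$29B
  Liabilities: Bank reserves +$155B, Currency in circulation +$27B, Government deposits −$85B
Commercial banking system:
  Assets:      Reserves at CB +$155B, Securities −$31B, Foreign assets −$29B
  Liabilities: Checkable deposits +$95B
So the change in checkable deposits held by the non-bank public at commercial banks is +$95 billion.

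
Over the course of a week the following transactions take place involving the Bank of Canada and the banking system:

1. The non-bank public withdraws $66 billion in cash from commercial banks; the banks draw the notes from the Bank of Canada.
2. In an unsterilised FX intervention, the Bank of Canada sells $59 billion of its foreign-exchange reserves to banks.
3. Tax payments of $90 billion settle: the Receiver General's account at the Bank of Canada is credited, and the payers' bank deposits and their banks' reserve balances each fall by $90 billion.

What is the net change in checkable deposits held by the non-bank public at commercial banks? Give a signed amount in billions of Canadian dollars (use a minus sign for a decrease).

Bank of Canada balance sheet:
  Assets:      Foreign assets −$59B
  Liabilities: Bank reserves −$215B, Currency in circulation +$66B, Government deposits +$90B
Commercial banking system:
  Assets:      Reserves at CB −$215B, Foreign assets +$59B
  Liabilities: Checkable deposits −$156B
So the change in checkable deposits held by the non-bank public at commercial banks is -$156 billion.

-$156 billion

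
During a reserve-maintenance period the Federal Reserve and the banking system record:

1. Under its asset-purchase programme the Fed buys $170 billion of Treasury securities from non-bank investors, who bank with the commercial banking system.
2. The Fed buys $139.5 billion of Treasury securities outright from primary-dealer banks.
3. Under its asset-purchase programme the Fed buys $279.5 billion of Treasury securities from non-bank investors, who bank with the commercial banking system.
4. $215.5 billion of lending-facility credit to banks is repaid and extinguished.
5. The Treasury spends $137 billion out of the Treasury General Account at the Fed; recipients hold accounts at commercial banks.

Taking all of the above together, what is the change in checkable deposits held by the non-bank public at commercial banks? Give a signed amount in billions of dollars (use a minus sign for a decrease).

+$586.5 billion

Fed balance sheet:
  Assets:      Securities +$589B, Loans to banks −$215.5B
  Liabilities: Bank reserves +$510.5B, Government deposits −$137B
Commercial banking system:
  Assets:      Reserves at CB +$510.5B, Securities −$139.5B
  Liabilities: Checkable deposits +$586.5B, Borrowings from CB −$215.5B
So the change in checkable deposits held by the non-bank public at commercial banks is +$586.5 billion.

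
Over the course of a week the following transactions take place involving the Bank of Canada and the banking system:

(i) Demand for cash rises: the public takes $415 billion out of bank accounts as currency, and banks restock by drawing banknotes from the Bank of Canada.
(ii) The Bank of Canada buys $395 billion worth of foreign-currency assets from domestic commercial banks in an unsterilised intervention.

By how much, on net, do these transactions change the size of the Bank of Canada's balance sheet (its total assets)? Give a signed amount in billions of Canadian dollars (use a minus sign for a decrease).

Bank of Canada balance sheet:
  Assets:      Foreign assets +$395B
  Liabilities: Bank reserves −$20B, Currency in circulation +$415B
Commercial banking system:
  Assets:      Reserves at CB −$20B, Foreign assets −$395B
  Liabilities: Checkable deposits −$415B
Change in total Bank of Canada assets = +$395 billion.

+$395 billion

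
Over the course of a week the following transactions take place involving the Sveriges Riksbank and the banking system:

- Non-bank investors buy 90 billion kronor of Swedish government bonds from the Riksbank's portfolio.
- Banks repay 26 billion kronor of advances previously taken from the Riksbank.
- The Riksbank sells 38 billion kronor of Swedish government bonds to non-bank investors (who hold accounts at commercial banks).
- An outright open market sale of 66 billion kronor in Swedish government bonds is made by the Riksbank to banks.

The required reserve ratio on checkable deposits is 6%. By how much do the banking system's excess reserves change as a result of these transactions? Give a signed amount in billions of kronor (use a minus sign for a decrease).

-212.32 billion

Asset sale (to non-banks) 90 billion kronor: reserves −90B, deposits −90B.
Discount-window repayment 26 billion kronor: reserves −26B, deposits 0.
Asset sale (to non-banks) 38 billion kronor: reserves −38B, deposits −38B.
OMO sale (to banks) 66 billion kronor: reserves −66B, deposits 0.
Totals: Δreserves = −220B, Δdeposits = −128B.
Δrequired reserves = 6% × −128B = −7.68B.
Δexcess reserves = Δreserves − Δrequired = −220B − (−7.68B) = -212.32 billion.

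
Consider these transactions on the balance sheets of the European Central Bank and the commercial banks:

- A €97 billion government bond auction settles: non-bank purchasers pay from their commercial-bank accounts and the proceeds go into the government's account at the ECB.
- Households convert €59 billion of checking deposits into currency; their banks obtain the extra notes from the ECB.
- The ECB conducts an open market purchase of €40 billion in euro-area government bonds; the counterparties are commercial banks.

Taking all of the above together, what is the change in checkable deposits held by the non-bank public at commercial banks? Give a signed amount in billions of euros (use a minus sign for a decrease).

Government account inflow €97 billion: non-bank counterparties' bank balances fall → −€97B.
Currency withdrawal €59 billion: non-bank counterparties' bank balances fall → −€59B.
OMO purchase (from banks) €40 billion: the counterparty is a bank, so public deposits are unchanged → 0.
Net: −97 − 59 + 0 = -€156 billion.

-€156 billion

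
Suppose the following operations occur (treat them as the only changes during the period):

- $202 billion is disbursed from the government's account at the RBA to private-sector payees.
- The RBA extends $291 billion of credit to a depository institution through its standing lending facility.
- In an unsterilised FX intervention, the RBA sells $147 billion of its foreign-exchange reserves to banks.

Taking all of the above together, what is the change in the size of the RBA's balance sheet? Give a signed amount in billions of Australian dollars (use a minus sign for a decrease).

Government spending $202 billion: only the composition of liabilities changes → 0.
Discount-window loan $291 billion: an RBA asset is acquired → +$291B.
FX sale $147 billion: an RBA asset is shed → −$147B.
Net: 0 + 291 − 147 = +$144 billion.

+$144 billion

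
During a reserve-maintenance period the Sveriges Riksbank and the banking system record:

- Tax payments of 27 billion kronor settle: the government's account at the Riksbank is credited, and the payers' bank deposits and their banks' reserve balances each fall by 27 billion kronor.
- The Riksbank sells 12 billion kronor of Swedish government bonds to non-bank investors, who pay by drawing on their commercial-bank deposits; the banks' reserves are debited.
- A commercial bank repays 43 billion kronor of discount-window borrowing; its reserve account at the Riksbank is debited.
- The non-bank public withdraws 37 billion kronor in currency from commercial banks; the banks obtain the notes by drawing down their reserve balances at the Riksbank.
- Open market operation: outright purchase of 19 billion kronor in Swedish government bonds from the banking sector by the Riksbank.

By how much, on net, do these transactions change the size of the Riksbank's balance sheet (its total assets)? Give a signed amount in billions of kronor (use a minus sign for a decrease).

Government account inflow 27 billion kronor: only the composition of liabilities changes → 0.
Asset sale (to non-banks) 12 billion kronor: a Riksbank asset is shed → −12B.
Discount-window repayment 43 billion kronor: a Riksbank asset is shed → −43B.
Currency withdrawal 37 billion kronor: only the composition of liabilities changes → 0.
OMO purchase (from banks) 19 billion kronor: a Riksbank asset is acquired → +19B.
Net: 0 − 12 − 43 + 0 + 19 = -36 billion.

-36 billion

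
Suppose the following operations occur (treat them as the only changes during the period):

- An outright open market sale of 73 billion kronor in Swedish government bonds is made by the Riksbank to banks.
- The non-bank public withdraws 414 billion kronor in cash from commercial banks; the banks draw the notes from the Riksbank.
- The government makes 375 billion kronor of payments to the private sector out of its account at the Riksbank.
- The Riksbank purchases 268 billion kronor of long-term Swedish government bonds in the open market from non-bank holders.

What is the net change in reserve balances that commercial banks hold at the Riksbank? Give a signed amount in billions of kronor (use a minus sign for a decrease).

Riksbank balance sheet:
  Assets:      Securities +195B
  Liabilities: Bank reserves +156B, Currency in circulation +414B, Government deposits −375B
Commercial banking system:
  Assets:      Reserves at CB +156B, Securities +73B
  Liabilities: Checkable deposits +229B
So the change in reserve balances that commercial banks hold at the Riksbank is +156 billion.

+156 billion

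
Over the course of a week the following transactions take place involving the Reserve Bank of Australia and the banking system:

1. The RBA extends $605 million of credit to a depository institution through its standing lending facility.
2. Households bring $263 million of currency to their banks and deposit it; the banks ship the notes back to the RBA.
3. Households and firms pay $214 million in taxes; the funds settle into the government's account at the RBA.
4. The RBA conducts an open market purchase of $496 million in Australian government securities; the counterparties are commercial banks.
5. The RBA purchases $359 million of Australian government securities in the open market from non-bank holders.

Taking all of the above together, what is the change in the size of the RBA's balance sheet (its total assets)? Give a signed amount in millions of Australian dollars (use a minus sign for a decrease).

+$1460 million

Discount-window loan $605 million: an RBA asset is acquired → +$605M.
Currency deposit $263 million: only the composition of liabilities changes → 0.
Government account inflow $214 million: only the composition of liabilities changes → 0.
OMO purchase (from banks) $496 million: an RBA asset is acquired → +$496M.
Asset purchase (from non-banks) $359 million: an RBA asset is acquired → +$359M.
Net: 605 + 0 + 0 + 496 + 359 = +$1460 million.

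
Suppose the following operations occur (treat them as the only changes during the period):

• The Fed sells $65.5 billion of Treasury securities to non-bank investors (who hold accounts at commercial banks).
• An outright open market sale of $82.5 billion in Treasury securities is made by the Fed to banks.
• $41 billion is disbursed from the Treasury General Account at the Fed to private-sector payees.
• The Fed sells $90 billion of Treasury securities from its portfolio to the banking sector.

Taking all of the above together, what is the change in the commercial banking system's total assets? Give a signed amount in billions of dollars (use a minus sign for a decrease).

Asset sale (to non-banks) $65.5 billion: bank balance sheets shrink → −$65.5B.
OMO sale (to banks) $82.5 billion: just an asset swap on bank balance sheets → 0.
Government spending $41 billion: bank balance sheets expand → +$41B.
OMO sale (to banks) $90 billion: just an asset swap on bank balance sheets → 0.
Net: −65.5 + 0 + 41 + 0 = -$24.5 billion.

-$24.5 billion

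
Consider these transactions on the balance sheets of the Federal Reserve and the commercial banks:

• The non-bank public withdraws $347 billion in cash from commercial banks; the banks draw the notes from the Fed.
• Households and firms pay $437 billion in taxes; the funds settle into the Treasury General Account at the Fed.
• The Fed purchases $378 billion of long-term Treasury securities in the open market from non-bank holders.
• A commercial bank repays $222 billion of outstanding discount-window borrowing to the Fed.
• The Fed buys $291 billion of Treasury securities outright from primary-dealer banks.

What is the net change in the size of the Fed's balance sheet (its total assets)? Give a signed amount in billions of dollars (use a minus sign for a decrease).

Currency withdrawal $347 billion: only the composition of liabilities changes → 0.
Government account inflow $437 billion: only the composition of liabilities changes → 0.
Asset purchase (from non-banks) $378 billion: a Fed asset is acquired → +$378B.
Discount-window repayment $222 billion: a Fed asset is shed → −$222B.
OMO purchase (from banks) $291 billion: a Fed asset is acquired → +$291B.
Net: 0 + 0 + 378 − 222 + 291 = +$447 billion.

+$447 billion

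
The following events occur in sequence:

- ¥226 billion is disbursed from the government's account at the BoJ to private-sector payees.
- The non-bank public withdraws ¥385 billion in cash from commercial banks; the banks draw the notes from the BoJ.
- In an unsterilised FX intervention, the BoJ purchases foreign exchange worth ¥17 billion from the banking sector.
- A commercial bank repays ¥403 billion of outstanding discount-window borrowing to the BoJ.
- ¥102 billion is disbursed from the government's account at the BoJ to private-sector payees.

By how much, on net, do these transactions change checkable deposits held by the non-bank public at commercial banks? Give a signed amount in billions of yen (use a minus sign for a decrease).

-¥57 billion

Government spending ¥226 billion: non-bank counterparties' bank balances rise → +¥226B.
Currency withdrawal ¥385 billion: non-bank counterparties' bank balances fall → −¥385B.
FX purchase ¥17 billion: the counterparty is a bank, so public deposits are unchanged → 0.
Discount-window repayment ¥403 billion: the counterparty is a bank, so public deposits are unchanged → 0.
Government spending ¥102 billion: non-bank counterparties' bank balances rise → +¥102B.
Net: 226 − 385 + 0 + 0 + 102 = -¥57 billion.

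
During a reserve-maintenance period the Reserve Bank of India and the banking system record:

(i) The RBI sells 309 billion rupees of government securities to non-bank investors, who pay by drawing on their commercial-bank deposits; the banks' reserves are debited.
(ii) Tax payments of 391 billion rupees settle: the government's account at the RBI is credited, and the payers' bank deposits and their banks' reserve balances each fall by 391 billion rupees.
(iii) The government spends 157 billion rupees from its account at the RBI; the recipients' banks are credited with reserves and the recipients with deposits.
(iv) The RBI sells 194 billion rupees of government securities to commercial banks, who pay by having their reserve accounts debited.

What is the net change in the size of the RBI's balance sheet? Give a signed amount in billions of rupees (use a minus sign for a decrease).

-503 billion

RBI balance sheet:
  Assets:      Securities −503B
  Liabilities: Bank reserves −737B, Government deposits +234B
Commercial banking system:
  Assets:      Reserves at CB −737B, Securities +194B
  Liabilities: Checkable deposits −543B
Change in total RBI assets = -503 billion.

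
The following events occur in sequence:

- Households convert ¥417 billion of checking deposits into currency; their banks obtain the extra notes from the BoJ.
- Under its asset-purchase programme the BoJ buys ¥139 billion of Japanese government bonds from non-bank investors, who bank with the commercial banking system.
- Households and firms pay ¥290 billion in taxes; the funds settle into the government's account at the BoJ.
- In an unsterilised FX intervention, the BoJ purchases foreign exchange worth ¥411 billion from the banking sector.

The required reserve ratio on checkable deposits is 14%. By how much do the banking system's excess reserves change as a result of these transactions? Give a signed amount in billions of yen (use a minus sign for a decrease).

Currency withdrawal ¥417 billion: reserves −¥417B, deposits −¥417B.
Asset purchase (from non-banks) ¥139 billion: reserves +¥139B, deposits +¥139B.
Government account inflow ¥290 billion: reserves −¥290B, deposits −¥290B.
FX purchase ¥411 billion: reserves +¥411B, deposits 0.
Totals: Δreserves = −¥157B, Δdeposits = −¥568B.
Δrequired reserves = 14% × −¥568B = −¥79.52B.
Δexcess reserves = Δreserves − Δrequired = −¥157B − (−¥79.52B) = -¥77.48 billion.

-¥77.48 billion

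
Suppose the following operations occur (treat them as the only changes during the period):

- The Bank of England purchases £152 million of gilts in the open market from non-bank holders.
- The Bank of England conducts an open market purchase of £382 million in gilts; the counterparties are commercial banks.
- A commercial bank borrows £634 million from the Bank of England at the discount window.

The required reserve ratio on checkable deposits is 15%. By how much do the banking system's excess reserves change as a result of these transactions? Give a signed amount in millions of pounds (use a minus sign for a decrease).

+£1145.2 million

Asset purchase (from non-banks) £152 million: reserves +£152M, deposits +£152M.
OMO purchase (from banks) £382 million: reserves +£382M, deposits 0.
Discount-window loan £634 million: reserves +£634M, deposits 0.
Totals: Δreserves = +£1168M, Δdeposits = +£152M.
Δrequired reserves = 15% × +£152M = +£22.8M.
Δexcess reserves = Δreserves − Δrequired = +£1168M − (+£22.8M) = +£1145.2 million.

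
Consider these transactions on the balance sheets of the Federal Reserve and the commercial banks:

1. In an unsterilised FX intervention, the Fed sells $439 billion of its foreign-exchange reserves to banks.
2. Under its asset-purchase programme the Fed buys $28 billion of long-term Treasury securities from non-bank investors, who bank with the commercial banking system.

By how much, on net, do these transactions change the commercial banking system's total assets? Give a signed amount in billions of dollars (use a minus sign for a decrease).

FX sale $439 billion: just an asset swap on bank balance sheets → 0.
Asset purchase (from non-banks) $28 billion: bank balance sheets expand → +$28B.
Net: 0 + 28 = +$28 billion.

+$28 billion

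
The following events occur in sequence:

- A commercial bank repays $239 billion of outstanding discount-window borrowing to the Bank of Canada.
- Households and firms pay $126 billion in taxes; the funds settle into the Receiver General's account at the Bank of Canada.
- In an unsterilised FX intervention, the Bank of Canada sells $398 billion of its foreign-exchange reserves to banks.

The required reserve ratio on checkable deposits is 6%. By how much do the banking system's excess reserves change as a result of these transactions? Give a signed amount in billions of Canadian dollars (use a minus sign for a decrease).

-$755.44 billion

Discount-window repayment $239 billion: reserves −$239B, deposits 0.
Government account inflow $126 billion: reserves −$126B, deposits −$126B.
FX sale $398 billion: reserves −$398B, deposits 0.
Totals: Δreserves = −$763B, Δdeposits = −$126B.
Δrequired reserves = 6% × −$126B = −$7.56B.
Δexcess reserves = Δreserves − Δrequired = −$763B − (−$7.56B) = -$755.44 billion.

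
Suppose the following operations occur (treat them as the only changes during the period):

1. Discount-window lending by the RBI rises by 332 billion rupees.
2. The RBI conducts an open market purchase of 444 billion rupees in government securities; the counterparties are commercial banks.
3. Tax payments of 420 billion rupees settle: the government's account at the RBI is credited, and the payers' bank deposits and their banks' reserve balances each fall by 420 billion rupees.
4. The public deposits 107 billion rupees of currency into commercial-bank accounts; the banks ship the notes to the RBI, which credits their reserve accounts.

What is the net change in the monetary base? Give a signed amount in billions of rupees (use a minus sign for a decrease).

RBI balance sheet:
  Assets:      Securities +444B, Loans to banks +332B
  Liabilities: Bank reserves +463B, Currency in circulation −107B, Government deposits +420B
Commercial banking system:
  Assets:      Reserves at CB +463B, Securities −444B
  Liabilities: Checkable deposits −313B, Borrowings from CB +332B
Monetary base = currency + reserves: −107B + (+463B) = +356 billion.

+356 billion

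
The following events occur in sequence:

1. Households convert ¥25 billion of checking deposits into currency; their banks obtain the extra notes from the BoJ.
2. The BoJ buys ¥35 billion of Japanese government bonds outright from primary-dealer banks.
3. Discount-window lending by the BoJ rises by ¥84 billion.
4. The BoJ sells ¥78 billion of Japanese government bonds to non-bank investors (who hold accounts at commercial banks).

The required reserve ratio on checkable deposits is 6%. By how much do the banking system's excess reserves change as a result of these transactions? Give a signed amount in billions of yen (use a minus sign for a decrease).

+¥22.18 billion

Currency withdrawal ¥25 billion: reserves −¥25B, deposits −¥25B.
OMO purchase (from banks) ¥35 billion: reserves +¥35B, deposits 0.
Discount-window loan ¥84 billion: reserves +¥84B, deposits 0.
Asset sale (to non-banks) ¥78 billion: reserves −¥78B, deposits −¥78B.
Totals: Δreserves = +¥16B, Δdeposits = −¥103B.
Δrequired reserves = 6% × −¥103B = −¥6.18B.
Δexcess reserves = Δreserves − Δrequired = +¥16B − (−¥6.18B) = +¥22.18 billion.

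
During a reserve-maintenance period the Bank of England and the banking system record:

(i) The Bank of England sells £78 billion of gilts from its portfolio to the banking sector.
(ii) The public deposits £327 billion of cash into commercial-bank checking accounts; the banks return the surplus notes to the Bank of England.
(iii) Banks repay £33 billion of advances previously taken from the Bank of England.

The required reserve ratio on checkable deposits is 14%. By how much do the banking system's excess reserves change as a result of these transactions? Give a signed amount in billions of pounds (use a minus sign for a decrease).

OMO sale (to banks) £78 billion: reserves −£78B, deposits 0.
Currency deposit £327 billion: reserves +£327B, deposits +£327B.
Discount-window repayment £33 billion: reserves −£33B, deposits 0.
Totals: Δreserves = +£216B, Δdeposits = +£327B.
Δrequired reserves = 14% × +£327B = +£45.78B.
Δexcess reserves = Δreserves − Δrequired = +£216B − (+£45.78B) = +£170.22 billion.

+£170.22 billion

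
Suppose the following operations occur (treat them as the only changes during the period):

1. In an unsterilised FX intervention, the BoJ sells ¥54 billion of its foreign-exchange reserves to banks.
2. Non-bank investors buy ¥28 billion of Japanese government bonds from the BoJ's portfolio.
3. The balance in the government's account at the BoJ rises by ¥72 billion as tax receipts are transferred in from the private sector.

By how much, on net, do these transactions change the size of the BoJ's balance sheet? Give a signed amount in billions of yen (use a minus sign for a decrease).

-¥82 billion

FX sale ¥54 billion: a BoJ asset is shed → −¥54B.
Asset sale (to non-banks) ¥28 billion: a BoJ asset is shed → −¥28B.
Government account inflow ¥72 billion: only the composition of liabilities changes → 0.
Net: −54 − 28 + 0 = -¥82 billion.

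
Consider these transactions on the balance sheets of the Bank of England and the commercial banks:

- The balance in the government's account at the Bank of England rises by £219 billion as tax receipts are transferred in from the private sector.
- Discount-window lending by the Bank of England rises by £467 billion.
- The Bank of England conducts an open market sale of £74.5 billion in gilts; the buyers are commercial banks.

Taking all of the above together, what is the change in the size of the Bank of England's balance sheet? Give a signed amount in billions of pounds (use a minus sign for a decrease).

Government account inflow £219 billion: only the composition of liabilities changes → 0.
Discount-window loan £467 billion: a Bank of England asset is acquired → +£467B.
OMO sale (to banks) £74.5 billion: a Bank of England asset is shed → −£74.5B.
Net: 0 + 467 − 74.5 = +£392.5 billion.

+£392.5 billion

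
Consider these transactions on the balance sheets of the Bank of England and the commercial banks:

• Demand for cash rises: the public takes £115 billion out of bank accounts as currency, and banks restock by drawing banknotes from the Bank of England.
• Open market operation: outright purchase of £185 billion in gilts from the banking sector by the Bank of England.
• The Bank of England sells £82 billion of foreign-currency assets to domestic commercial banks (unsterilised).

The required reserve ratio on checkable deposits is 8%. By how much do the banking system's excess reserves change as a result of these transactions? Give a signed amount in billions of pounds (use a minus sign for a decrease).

Currency withdrawal £115 billion: reserves −£115B, deposits −£115B.
OMO purchase (from banks) £185 billion: reserves +£185B, deposits 0.
FX sale £82 billion: reserves −£82B, deposits 0.
Totals: Δreserves = −£12B, Δdeposits = −£115B.
Δrequired reserves = 8% × −£115B = −£9.2B.
Δexcess reserves = Δreserves − Δrequired = −£12B − (−£9.2B) = -£2.8 billion.

-£2.8 billion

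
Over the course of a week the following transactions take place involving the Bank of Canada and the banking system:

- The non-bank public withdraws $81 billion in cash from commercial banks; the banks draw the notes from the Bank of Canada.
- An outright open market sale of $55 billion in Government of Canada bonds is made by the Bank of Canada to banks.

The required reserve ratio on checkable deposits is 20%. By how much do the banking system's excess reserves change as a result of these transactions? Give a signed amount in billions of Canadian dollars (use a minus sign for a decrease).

Currency withdrawal $81 billion: reserves −$81B, deposits −$81B.
OMO sale (to banks) $55 billion: reserves −$55B, deposits 0.
Totals: Δreserves = −$136B, Δdeposits = −$81B.
Δrequired reserves = 20% × −$81B = −$16.2B.
Δexcess reserves = Δreserves − Δrequired = −$136B − (−$16.2B) = -$119.8 billion.

-$119.8 billion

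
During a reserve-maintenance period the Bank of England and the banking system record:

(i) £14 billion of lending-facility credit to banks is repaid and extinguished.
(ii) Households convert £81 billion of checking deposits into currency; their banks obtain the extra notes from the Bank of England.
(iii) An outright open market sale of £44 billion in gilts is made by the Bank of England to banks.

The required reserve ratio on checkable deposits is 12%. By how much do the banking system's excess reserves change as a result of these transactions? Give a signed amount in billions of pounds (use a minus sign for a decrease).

-£129.28 billion

Discount-window repayment £14 billion: reserves −£14B, deposits 0.
Currency withdrawal £81 billion: reserves −£81B, deposits −£81B.
OMO sale (to banks) £44 billion: reserves −£44B, deposits 0.
Totals: Δreserves = −£139B, Δdeposits = −£81B.
Δrequired reserves = 12% × −£81B = −£9.72B.
Δexcess reserves = Δreserves − Δrequired = −£139B − (−£9.72B) = -£129.28 billion.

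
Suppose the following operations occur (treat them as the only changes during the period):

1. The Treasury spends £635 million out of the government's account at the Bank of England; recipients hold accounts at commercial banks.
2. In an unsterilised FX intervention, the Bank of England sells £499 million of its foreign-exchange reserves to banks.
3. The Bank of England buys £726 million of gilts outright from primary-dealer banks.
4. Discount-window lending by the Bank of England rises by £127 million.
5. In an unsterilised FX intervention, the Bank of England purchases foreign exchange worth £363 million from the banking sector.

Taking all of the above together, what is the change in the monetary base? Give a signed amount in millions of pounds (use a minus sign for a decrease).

Bank of England balance sheet:
  Assets:      Securities +£726M, Loans to banks +£127M, Foreign assets −£136M
  Liabilities: Bank reserves +£1352M, Government deposits −£635M
Monetary base = currency + reserves: 0 + (+£1352M) = +£1352 million.

+£1352 million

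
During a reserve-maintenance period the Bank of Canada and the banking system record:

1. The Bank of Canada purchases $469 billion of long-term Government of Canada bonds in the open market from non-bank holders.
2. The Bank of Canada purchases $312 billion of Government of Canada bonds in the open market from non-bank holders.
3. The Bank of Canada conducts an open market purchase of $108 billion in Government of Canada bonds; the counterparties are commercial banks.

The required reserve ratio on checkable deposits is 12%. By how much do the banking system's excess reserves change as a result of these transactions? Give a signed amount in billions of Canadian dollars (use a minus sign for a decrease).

+$795.28 billion

Asset purchase (from non-banks) $469 billion: reserves +$469B, deposits +$469B.
Asset purchase (from non-banks) $312 billion: reserves +$312B, deposits +$312B.
OMO purchase (from banks) $108 billion: reserves +$108B, deposits 0.
Totals: Δreserves = +$889B, Δdeposits = +$781B.
Δrequired reserves = 12% × +$781B = +$93.72B.
Δexcess reserves = Δreserves − Δrequired = +$889B − (+$93.72B) = +$795.28 billion.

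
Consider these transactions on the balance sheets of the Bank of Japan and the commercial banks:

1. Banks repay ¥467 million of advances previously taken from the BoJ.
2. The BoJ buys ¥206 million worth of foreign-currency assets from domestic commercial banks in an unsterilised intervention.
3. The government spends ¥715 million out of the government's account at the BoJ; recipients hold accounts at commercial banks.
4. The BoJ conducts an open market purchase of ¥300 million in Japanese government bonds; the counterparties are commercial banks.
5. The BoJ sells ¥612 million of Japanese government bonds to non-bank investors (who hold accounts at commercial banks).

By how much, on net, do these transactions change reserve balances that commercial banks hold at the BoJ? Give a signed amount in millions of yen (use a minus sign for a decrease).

BoJ balance sheet:
  Assets:      Securities −¥312M, Loans to banks −¥467M, Foreign assets +¥206M
  Liabilities: Bank reserves +¥142M, Government deposits −¥715M
Commercial banking system:
  Assets:      Reserves at CB +¥142M, Securities −¥300M, Foreign assets −¥206M
  Liabilities: Checkable deposits +¥103M, Borrowings from CB −¥467M
So the change in reserve balances that commercial banks hold at the BoJ is +¥142 million.

+¥142 million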